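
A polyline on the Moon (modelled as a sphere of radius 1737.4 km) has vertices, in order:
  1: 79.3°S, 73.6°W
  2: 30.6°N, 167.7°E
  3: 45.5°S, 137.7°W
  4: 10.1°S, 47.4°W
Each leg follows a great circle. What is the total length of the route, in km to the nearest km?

9068 km

Leg 1→2: central angle 2.1858 rad, distance 3797.6 km.
Leg 2→3: central angle 1.5844 rad, distance 2752.7 km.
Leg 3→4: central angle 1.4490 rad, distance 2517.5 km.
Total: 3797.6 + 2752.7 + 2517.5 ≈ 9068 km.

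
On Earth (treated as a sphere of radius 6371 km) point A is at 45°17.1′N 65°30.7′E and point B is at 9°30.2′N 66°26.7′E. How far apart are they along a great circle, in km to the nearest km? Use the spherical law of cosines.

3980 km

Let φ₁ = 0.7904 rad, φ₂ = 0.1659 rad, and Δλ = 0.0163 rad.
cos c = sin φ₁ sin φ₂ + cos φ₁ cos φ₂ cos Δλ = (0.7106)(0.1651) + (0.7036)(0.9863)(0.9999) = 0.81116,
so c = arccos(0.81116) = 0.62467 rad.
Distance = R·c = 6371 × 0.6247 ≈ 3980 km.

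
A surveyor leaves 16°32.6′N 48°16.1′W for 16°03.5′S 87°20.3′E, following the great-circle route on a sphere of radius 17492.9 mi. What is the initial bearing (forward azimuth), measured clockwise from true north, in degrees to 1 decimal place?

95.9°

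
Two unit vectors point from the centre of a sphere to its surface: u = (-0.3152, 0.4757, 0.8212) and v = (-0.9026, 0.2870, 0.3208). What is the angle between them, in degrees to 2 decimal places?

46.81°

u·v = 0.6845; |u| = 1.0000, |v| = 1.0000.
cos θ = (u·v)/(|u||v|) = 0.6845, so θ = 46.81°.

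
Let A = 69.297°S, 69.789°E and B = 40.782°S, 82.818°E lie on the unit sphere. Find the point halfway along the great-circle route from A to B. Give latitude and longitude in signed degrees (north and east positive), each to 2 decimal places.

The central angle between A and B is δ = 0.5119 rad.
With f = 0.5, the slerp weights are sin((1−f)δ)/sin δ = 0.5168 and sin(fδ)/sin δ = 0.5168.
Weighted sum of the unit vectors: (0.5168)·(0.1221,0.3318,-0.9354) + (0.5168)·(0.0947,0.7513,-0.6532) = (0.1121, 0.5597, -0.8211).
Converting back: φ = atan2(z, √(x²+y²)) = -55.19°, λ = atan2(y, x) = 78.68°.

-55.19°, 78.68°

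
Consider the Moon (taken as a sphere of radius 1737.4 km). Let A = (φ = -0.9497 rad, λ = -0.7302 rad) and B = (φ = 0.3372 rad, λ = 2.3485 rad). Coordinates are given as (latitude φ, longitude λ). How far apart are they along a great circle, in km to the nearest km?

4391 km

With latitudes φ₁ = -54.414°, φ₂ = 19.320° and longitude difference Δλ = 176.397°:
cos c = sin φ₁ sin φ₂ + cos φ₁ cos φ₂ cos Δλ = (-0.8132)(0.3308) + (0.5819)(0.9437)(-0.9980) = -0.81713,
so c = arccos(-0.81713) = 2.52721 rad.
Distance = R·c = 1737.4 × 2.5272 ≈ 4391 km.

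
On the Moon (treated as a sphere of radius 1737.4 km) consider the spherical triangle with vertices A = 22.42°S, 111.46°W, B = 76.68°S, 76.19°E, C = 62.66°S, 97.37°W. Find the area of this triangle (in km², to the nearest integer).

294369 km²

Side lengths (central angles): a = 0.7086, b = 0.7219, c = 1.4101 rad; semiperimeter s = 1.4203.
By l'Huilier's theorem, tan(E/4) = √[tan(s/2) tan((s−a)/2) tan((s−b)/2) tan((s−c)/2)], giving spherical excess E = 0.0975 rad.
Area = E·R² = 0.0975 × (1737.4)² ≈ 294369 km².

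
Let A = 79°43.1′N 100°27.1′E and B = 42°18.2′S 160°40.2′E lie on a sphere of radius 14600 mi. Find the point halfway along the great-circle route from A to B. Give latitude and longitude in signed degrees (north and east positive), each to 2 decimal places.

20.25°, 150.08°

Central angle δ = 2.2102 rad. Interpolating on the sphere with fraction f = 0.5:
P = [sin((1−f)δ)·A + sin(fδ)·B] / sin δ = 1.1134·A + 1.1134·B in Cartesian coordinates,
giving P = (-0.8131, 0.4680, 0.3461), i.e. latitude 20.25°, longitude 150.08°.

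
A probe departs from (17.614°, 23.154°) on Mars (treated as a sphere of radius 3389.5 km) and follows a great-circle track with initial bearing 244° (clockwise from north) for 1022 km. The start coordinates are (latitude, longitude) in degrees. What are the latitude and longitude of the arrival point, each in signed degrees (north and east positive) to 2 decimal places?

9.49°, 7.45°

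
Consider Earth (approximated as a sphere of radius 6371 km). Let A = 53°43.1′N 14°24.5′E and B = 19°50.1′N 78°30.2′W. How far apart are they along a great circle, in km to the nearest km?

8429 km

In radians: φ₁ = 0.9376, φ₂ = 0.3462, Δλ = -92.912° = -1.6216 rad.
Haversine: a = sin²(Δφ/2) + cos φ₁ cos φ₂ sin²(Δλ/2) = 0.0849 + (0.5918)(0.9407)(0.5254) = 0.37737.
Central angle c = 2·arcsin(√a) = 1.32302 rad.
Distance = R·c = 6371 × 1.3230 ≈ 8429 km.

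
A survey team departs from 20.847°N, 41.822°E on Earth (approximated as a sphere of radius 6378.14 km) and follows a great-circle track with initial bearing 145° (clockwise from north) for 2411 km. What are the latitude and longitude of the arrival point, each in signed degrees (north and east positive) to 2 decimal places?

2.76°, 54.06°

Angular distance δ = d/R = 2411/6378.14 = 0.37801 rad; initial bearing θ = 2.5307 rad.
sin φ₂ = sin φ₁ cos δ + cos φ₁ sin δ cos θ = (0.3559)(0.9294) + (0.9345)(0.3691)(-0.8192) = 0.0482, so φ₂ = 2.76°.
Δλ = atan2(sin θ sin δ cos φ₁, cos δ − sin φ₁ sin φ₂) = atan2(0.1978, 0.9122) = 12.236°.
λ₂ = 41.822° + 12.236° = 54.06°.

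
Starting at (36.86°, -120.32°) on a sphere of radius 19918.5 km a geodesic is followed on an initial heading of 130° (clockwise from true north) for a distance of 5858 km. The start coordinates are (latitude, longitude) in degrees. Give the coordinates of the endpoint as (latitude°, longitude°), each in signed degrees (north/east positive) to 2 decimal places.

25.15°, -106.12°

Angular distance δ = d/R = 5858/19918.5 = 0.29410 rad; initial bearing θ = 2.2689 rad.
sin φ₂ = sin φ₁ cos δ + cos φ₁ sin δ cos θ = (0.5999)(0.9571) + (0.8001)(0.2899)(-0.6428) = 0.4250, so φ₂ = 25.15°.
Δλ = atan2(sin θ sin δ cos φ₁, cos δ − sin φ₁ sin φ₂) = atan2(0.1777, 0.7021) = 14.201°.
λ₂ = -120.320° + 14.201° = -106.12°.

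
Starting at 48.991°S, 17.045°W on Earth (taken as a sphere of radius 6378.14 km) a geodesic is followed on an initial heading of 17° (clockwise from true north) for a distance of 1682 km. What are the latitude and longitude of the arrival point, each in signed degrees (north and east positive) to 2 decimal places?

Angular distance δ = d/R = 1682/6378.14 = 0.26371 rad; initial bearing θ = 0.2967 rad.
sin φ₂ = sin φ₁ cos δ + cos φ₁ sin δ cos θ = (-0.7546)(0.9654) + (0.6562)(0.2607)(0.9563) = -0.5649, so φ₂ = -34.40°.
Δλ = atan2(sin θ sin δ cos φ₁, cos δ − sin φ₁ sin φ₂) = atan2(0.0500, 0.5391) = 5.300°.
λ₂ = -17.045° + 5.300° = -11.75°.

-34.40°, -11.75°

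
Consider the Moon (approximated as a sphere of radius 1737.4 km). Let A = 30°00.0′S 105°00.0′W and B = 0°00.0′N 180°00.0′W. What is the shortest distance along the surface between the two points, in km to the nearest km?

2336 km

With latitudes φ₁ = -30.000°, φ₂ = 0.000° and longitude difference Δλ = -75.000°:
cos c = sin φ₁ sin φ₂ + cos φ₁ cos φ₂ cos Δλ = (-0.5000)(0.0000) + (0.8660)(1.0000)(0.2588) = 0.22414,
so c = arccos(0.22414) = 1.34473 rad.
Distance = R·c = 1737.4 × 1.3447 ≈ 2336 km.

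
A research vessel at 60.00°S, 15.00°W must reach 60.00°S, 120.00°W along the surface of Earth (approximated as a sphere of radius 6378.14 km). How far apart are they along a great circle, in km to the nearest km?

5203 km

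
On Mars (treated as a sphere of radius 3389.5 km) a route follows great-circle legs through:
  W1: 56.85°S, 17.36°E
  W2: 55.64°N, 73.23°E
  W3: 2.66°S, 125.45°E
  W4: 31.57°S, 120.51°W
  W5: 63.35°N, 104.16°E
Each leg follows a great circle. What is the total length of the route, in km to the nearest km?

Leg W1→W2: central angle 2.1153 rad, distance 7169.8 km.
Leg W2→W3: central angle 1.2587 rad, distance 4266.3 km.
Leg W3→W4: central angle 1.8991 rad, distance 6436.9 km.
Leg W4→W5: central angle 2.4034 rad, distance 8146.4 km.
Total: 7169.8 + 4266.3 + 6436.9 + 8146.4 ≈ 26019 km.

26019 km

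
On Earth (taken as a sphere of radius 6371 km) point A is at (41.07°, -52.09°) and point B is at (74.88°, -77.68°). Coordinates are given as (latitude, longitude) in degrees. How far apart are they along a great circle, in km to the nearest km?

3975 km

With latitudes φ₁ = 41.070°, φ₂ = 74.880° and longitude difference Δλ = -25.590°:
cos c = sin φ₁ sin φ₂ + cos φ₁ cos φ₂ cos Δλ = (0.6570)(0.9654) + (0.7539)(0.2608)(0.9019) = 0.81160,
so c = arccos(0.81160) = 0.62391 rad.
Distance = R·c = 6371 × 0.6239 ≈ 3975 km.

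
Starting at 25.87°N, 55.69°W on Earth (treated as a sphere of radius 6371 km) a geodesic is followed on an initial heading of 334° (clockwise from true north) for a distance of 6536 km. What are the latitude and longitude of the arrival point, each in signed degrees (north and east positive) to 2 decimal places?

Angular distance δ = d/R = 6536/6371 = 1.02590 rad; initial bearing θ = 5.8294 rad.
sin φ₂ = sin φ₁ cos δ + cos φ₁ sin δ cos θ = (0.4363)(0.5183) + (0.8998)(0.8552)(0.8988) = 0.9178, so φ₂ = 66.60°.
Δλ = atan2(sin θ sin δ cos φ₁, cos δ − sin φ₁ sin φ₂) = atan2(-0.3373, 0.1179) = -70.737°.
λ₂ = -55.690° − 70.737° = -126.43°.

66.60°, -126.43°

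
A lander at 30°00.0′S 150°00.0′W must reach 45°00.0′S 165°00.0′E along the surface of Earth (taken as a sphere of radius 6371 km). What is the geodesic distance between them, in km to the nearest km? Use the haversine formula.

4240 km

With latitudes φ₁ = -30.000°, φ₂ = -45.000° and longitude difference Δλ = -45.000°:
Haversine: a = sin²(Δφ/2) + cos φ₁ cos φ₂ sin²(Δλ/2) = 0.0170 + (0.8660)(0.7071)(0.1464) = 0.10672.
Central angle c = 2·arcsin(√a) = 0.66557 rad.
Distance = R·c = 6371 × 0.6656 ≈ 4240 km.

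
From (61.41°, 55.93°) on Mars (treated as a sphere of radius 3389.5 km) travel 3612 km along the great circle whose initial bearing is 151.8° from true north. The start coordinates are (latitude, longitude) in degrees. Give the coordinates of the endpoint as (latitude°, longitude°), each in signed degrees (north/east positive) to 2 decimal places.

Angular distance δ = d/R = 3612/3389.5 = 1.06564 rad; initial bearing θ = 2.6494 rad.
sin φ₂ = sin φ₁ cos δ + cos φ₁ sin δ cos θ = (0.8781)(0.4839) + (0.4785)(0.8751)(-0.8813) = 0.0559, so φ₂ = 3.20°.
Δλ = atan2(sin θ sin δ cos φ₁, cos δ − sin φ₁ sin φ₂) = atan2(0.1979, 0.4349) = 24.467°.
λ₂ = 55.930° + 24.467° = 80.40°.

3.20°, 80.40°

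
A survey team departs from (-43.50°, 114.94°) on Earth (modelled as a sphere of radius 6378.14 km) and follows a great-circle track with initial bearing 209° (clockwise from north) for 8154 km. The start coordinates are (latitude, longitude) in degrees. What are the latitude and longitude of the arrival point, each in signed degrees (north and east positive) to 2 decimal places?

Angular distance δ = d/R = 8154/6378.14 = 1.27843 rad; initial bearing θ = 3.6477 rad.
sin φ₂ = sin φ₁ cos δ + cos φ₁ sin δ cos θ = (-0.6884)(0.2882) + (0.7254)(0.9576)(-0.8746) = -0.8059, so φ₂ = -53.70°.
Δλ = atan2(sin θ sin δ cos φ₁, cos δ − sin φ₁ sin φ₂) = atan2(-0.3367, -0.2665) = -128.361°.
λ₂ = 114.940° − 128.361° = -13.42°.

-53.70°, -13.42°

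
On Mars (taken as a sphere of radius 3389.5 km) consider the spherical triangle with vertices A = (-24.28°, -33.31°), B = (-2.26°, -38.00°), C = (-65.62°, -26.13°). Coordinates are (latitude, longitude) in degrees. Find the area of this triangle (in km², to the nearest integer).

256994 km²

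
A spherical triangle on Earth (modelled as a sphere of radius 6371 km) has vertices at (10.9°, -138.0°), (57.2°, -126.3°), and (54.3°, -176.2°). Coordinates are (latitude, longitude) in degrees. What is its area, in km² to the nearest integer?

8667302 km²

Side lengths (central angles): a = 0.4817, b = 0.9225, c = 0.8233 rad; semiperimeter s = 1.1137.
By l'Huilier's theorem, tan(E/4) = √[tan(s/2) tan((s−a)/2) tan((s−b)/2) tan((s−c)/2)], giving spherical excess E = 0.2135 rad.
Area = E·R² = 0.2135 × (6371)² ≈ 8667302 km².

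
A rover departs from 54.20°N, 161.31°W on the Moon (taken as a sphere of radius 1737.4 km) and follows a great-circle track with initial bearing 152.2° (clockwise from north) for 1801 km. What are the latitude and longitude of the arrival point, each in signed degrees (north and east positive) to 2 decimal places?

Angular distance δ = d/R = 1801/1737.4 = 1.03661 rad; initial bearing θ = 2.6564 rad.
sin φ₂ = sin φ₁ cos δ + cos φ₁ sin δ cos θ = (0.8111)(0.5091) + (0.5850)(0.8607)(-0.8846) = -0.0324, so φ₂ = -1.86°.
Δλ = atan2(sin θ sin δ cos φ₁, cos δ − sin φ₁ sin φ₂) = atan2(0.2348, 0.5354) = 23.680°.
λ₂ = -161.310° + 23.680° = -137.63°.

-1.86°, -137.63°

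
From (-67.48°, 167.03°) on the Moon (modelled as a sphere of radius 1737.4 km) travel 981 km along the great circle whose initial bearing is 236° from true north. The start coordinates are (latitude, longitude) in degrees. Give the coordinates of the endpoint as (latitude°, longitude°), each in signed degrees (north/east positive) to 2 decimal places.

Angular distance δ = d/R = 981/1737.4 = 0.56464 rad; initial bearing θ = 4.1190 rad.
sin φ₂ = sin φ₁ cos δ + cos φ₁ sin δ cos θ = (-0.9237)(0.8448) + (0.3830)(0.5351)(-0.5592) = -0.8950, so φ₂ = -63.50°.
Δλ = atan2(sin θ sin δ cos φ₁, cos δ − sin φ₁ sin φ₂) = atan2(-0.1699, 0.0181) = -83.934°.
λ₂ = 167.030° − 83.934° = 83.10°.

-63.50°, 83.10°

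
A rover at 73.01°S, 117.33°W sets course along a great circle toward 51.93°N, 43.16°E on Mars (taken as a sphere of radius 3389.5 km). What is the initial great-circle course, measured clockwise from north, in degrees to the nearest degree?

With φ₁ = -1.2743, φ₂ = 0.9063, Δλ = 2.8011 rad, the forward-azimuth formula gives
θ = atan2( sin Δλ cos φ₂ , cos φ₁ sin φ₂ − sin φ₁ cos φ₂ cos Δλ ) = atan2(0.2059, -0.3258) = 147.70°.
So the initial bearing is 148°.

148°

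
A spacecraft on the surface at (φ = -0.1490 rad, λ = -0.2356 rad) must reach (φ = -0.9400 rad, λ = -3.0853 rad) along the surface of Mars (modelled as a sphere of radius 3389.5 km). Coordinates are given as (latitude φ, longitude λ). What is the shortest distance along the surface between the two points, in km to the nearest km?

6864 km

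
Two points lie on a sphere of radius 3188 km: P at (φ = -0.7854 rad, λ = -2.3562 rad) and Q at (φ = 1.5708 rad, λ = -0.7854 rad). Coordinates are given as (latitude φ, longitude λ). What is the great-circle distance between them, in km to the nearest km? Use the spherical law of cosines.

7512 km

In radians: φ₁ = -0.7854, φ₂ = 1.5708, Δλ = 90.000° = 1.5708 rad.
cos c = sin φ₁ sin φ₂ + cos φ₁ cos φ₂ cos Δλ = (-0.7071)(1.0000) + (0.7071)(-0.0000)(-0.0000) = -0.70711,
so c = arccos(-0.70711) = 2.35620 rad.
Distance = R·c = 3188 × 2.3562 ≈ 7512 km.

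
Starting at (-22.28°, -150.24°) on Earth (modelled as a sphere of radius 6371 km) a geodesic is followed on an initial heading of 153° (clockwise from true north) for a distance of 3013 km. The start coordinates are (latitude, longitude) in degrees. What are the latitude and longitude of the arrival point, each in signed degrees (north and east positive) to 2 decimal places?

Angular distance δ = d/R = 3013/6371 = 0.47292 rad; initial bearing θ = 2.6704 rad.
sin φ₂ = sin φ₁ cos δ + cos φ₁ sin δ cos θ = (-0.3791)(0.8902) + (0.9253)(0.4555)(-0.8910) = -0.7131, so φ₂ = -45.48°.
Δλ = atan2(sin θ sin δ cos φ₁, cos δ − sin φ₁ sin φ₂) = atan2(0.1914, 0.6199) = 17.155°.
λ₂ = -150.240° + 17.155° = -133.09°.

-45.48°, -133.09°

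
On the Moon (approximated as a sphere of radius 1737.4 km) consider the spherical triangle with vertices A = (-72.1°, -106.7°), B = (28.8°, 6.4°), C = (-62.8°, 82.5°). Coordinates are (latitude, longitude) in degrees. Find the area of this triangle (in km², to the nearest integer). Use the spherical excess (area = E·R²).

Side lengths (central angles): a = 1.9095, b = 0.7846, c = 2.1701 rad; semiperimeter s = 2.4321.
By l'Huilier's theorem, tan(E/4) = √[tan(s/2) tan((s−a)/2) tan((s−b)/2) tan((s−c)/2)], giving spherical excess E = 1.2405 rad.
Area = E·R² = 1.2405 × (1737.4)² ≈ 3744614 km².

3744614 km²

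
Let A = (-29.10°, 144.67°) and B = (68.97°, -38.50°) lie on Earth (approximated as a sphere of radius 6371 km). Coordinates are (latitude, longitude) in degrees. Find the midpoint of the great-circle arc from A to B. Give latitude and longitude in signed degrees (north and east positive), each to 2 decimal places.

The central angle between A and B is δ = 2.4450 rad.
With f = 0.5, the slerp weights are sin((1−f)δ)/sin δ = 1.4650 and sin(fδ)/sin δ = 1.4650.
Weighted sum of the unit vectors: (1.4650)·(-0.7129,0.5053,-0.4863) + (1.4650)·(0.2808,-0.2234,0.9334) = (-0.6329, 0.4130, 0.6549).
Converting back: φ = atan2(z, √(x²+y²)) = 40.91°, λ = atan2(y, x) = 146.87°.

40.91°, 146.87°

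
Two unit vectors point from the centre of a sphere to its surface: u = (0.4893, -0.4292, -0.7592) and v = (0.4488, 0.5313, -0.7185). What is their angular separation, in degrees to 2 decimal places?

u·v = 0.5370; |u| = 1.0000, |v| = 1.0000.
cos θ = (u·v)/(|u||v|) = 0.5371, so θ = 57.52°.

57.52°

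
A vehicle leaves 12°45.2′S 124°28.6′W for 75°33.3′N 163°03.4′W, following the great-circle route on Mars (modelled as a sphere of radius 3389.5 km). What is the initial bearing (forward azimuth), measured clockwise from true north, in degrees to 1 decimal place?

Δλ = -38.580° = -0.6733 rad.
y = sin Δλ · cos φ₂ = (-0.6236)(0.2495) = -0.1556
x = cos φ₁ sin φ₂ − sin φ₁ cos φ₂ cos Δλ = (0.9753)(0.9684) − (-0.2208)(0.2495)(0.7817) = 0.9875
θ = atan2(y, x) = -8.95°; adding 360° gives 351.0°.

351.0°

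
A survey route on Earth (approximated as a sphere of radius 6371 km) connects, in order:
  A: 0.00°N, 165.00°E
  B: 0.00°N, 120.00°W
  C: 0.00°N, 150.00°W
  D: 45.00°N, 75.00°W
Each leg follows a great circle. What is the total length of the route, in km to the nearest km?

Leg A→B: central angle 1.3090 rad, distance 8339.6 km.
Leg B→C: central angle 0.5236 rad, distance 3335.8 km.
Leg C→D: central angle 1.3867 rad, distance 8835.0 km.
Total: 8339.6 + 3335.8 + 8835.0 ≈ 20510 km.

20510 km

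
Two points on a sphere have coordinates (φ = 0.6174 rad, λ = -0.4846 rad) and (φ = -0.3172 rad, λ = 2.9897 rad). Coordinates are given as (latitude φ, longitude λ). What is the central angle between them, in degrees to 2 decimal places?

In radians: φ₁ = 0.6174, φ₂ = -0.3172, Δλ = -160.937° = -2.8089 rad.
cos c = sin φ₁ sin φ₂ + cos φ₁ cos φ₂ cos Δλ = (0.5789)(-0.3119) + (0.8154)(0.9501)(-0.9452) = -0.91279,
so c = arccos(-0.91279) = 2.72087 rad.
So the angular separation is 155.89°.

155.89°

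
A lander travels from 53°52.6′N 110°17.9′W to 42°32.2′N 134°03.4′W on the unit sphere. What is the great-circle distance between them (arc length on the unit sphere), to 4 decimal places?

0.3373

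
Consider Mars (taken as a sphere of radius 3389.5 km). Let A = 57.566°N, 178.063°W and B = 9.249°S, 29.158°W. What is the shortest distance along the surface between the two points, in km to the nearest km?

7459 km

Let φ₁ = 1.0047 rad, φ₂ = -0.1614 rad, and Δλ = 2.5989 rad.
cos c = sin φ₁ sin φ₂ + cos φ₁ cos φ₂ cos Δλ = (0.8440)(-0.1607) + (0.5363)(0.9870)(-0.8563) = -0.58895,
so c = arccos(-0.58895) = 2.20055 rad.
Distance = R·c = 3389.5 × 2.2006 ≈ 7459 km.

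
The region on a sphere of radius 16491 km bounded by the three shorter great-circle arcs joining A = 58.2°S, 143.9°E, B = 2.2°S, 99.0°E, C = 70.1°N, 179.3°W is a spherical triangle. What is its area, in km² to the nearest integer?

Side lengths (central angles): a = 1.5578, b = 2.2857, c = 1.1531 rad; semiperimeter s = 2.4983.
By l'Huilier's theorem, tan(E/4) = √[tan(s/2) tan((s−a)/2) tan((s−b)/2) tan((s−c)/2)], giving spherical excess E = 1.3825 rad.
Area = E·R² = 1.3825 × (16491)² ≈ 375974328 km².

375974328 km²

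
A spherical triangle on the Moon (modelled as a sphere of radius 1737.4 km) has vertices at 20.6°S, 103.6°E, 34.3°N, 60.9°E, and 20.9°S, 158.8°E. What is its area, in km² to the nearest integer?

Side lengths (central angles): a = 1.8829, b = 0.8962, c = 1.1918 rad; semiperimeter s = 1.9855.
By l'Huilier's theorem, tan(E/4) = √[tan(s/2) tan((s−a)/2) tan((s−b)/2) tan((s−c)/2)], giving spherical excess E = 0.5614 rad.
Area = E·R² = 0.5614 × (1737.4)² ≈ 1694628 km².

1694628 km²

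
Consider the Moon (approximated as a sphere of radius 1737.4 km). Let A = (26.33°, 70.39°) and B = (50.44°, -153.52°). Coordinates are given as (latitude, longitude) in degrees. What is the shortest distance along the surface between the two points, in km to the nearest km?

2850 km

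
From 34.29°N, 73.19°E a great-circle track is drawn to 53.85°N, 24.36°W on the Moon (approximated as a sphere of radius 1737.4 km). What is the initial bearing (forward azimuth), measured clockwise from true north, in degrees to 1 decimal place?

320.6°

With φ₁ = 0.5985, φ₂ = 0.9399, Δλ = -1.7026 rad, the forward-azimuth formula gives
θ = atan2( sin Δλ cos φ₂ , cos φ₁ sin φ₂ − sin φ₁ cos φ₂ cos Δλ ) = atan2(-0.5848, 0.7108) = -39.44°.
Adding 360° brings this into [0°, 360°): 320.6°.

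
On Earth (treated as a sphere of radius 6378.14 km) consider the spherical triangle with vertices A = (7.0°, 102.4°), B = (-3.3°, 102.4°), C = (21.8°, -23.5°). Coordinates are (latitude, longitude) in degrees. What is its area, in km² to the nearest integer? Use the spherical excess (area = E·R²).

11760682 km²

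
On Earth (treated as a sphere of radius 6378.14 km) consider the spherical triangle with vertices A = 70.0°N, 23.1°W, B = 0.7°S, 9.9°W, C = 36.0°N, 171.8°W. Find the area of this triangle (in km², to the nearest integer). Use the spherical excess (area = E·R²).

17847429 km²

Side lengths (central angles): a = 2.4593, b = 1.2494, c = 1.2435 rad; semiperimeter s = 2.4761.
By l'Huilier's theorem, tan(E/4) = √[tan(s/2) tan((s−a)/2) tan((s−b)/2) tan((s−c)/2)], giving spherical excess E = 0.4387 rad.
Area = E·R² = 0.4387 × (6378.14)² ≈ 17847429 km².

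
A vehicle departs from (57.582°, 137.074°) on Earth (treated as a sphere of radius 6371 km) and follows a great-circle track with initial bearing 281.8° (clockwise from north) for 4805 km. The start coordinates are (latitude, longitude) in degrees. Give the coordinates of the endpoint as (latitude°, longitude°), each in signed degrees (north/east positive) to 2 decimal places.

43.65°, 69.20°

Angular distance δ = d/R = 4805/6371 = 0.75420 rad; initial bearing θ = 4.9183 rad.
sin φ₂ = sin φ₁ cos δ + cos φ₁ sin δ cos θ = (0.8442)(0.7288) + (0.5361)(0.6847)(0.2045) = 0.6903, so φ₂ = 43.65°.
Δλ = atan2(sin θ sin δ cos φ₁, cos δ − sin φ₁ sin φ₂) = atan2(-0.3593, 0.1461) = -67.873°.
λ₂ = 137.074° − 67.873° = 69.20°.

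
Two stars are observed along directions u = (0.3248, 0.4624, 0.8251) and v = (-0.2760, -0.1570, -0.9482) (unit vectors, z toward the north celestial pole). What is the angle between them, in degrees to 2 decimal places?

u·v = -0.9446; |u| = 1.0000, |v| = 1.0000.
cos θ = (u·v)/(|u||v|) = -0.9446, so θ = 160.84°.

160.84°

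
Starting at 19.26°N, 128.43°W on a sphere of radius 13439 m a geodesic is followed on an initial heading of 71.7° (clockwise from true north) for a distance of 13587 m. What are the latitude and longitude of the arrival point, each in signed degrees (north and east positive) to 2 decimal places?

25.23°, -65.63°

Angular distance δ = d/R = 13587/13439 = 1.01101 rad; initial bearing θ = 1.2514 rad.
sin φ₂ = sin φ₁ cos δ + cos φ₁ sin δ cos θ = (0.3299)(0.5310) + (0.9440)(0.8474)(0.3140) = 0.4263, so φ₂ = 25.23°.
Δλ = atan2(sin θ sin δ cos φ₁, cos δ − sin φ₁ sin φ₂) = atan2(0.7595, 0.3904) = 62.797°.
λ₂ = -128.430° + 62.797° = -65.63°.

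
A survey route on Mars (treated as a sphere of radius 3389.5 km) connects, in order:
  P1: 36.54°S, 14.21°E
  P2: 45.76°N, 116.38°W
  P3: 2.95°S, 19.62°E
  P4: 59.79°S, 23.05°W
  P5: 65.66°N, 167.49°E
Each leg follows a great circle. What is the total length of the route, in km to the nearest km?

Leg P1→P2: central angle 2.4837 rad, distance 8418.3 km.
Leg P2→P3: central angle 2.1389 rad, distance 7249.9 km.
Leg P3→P4: central angle 1.1440 rad, distance 3877.6 km.
Leg P4→P5: central angle 3.0093 rad, distance 10199.9 km.
Total: 8418.3 + 7249.9 + 3877.6 + 10199.9 ≈ 29746 km.

29746 km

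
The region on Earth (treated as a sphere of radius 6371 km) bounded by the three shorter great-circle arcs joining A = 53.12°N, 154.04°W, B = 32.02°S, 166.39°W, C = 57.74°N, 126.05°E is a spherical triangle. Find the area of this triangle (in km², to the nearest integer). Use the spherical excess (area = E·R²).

Side lengths (central angles): a = 1.8500, b = 0.7488, c = 1.4978 rad; semiperimeter s = 2.0483.
By l'Huilier's theorem, tan(E/4) = √[tan(s/2) tan((s−a)/2) tan((s−b)/2) tan((s−c)/2)], giving spherical excess E = 0.7405 rad.
Area = E·R² = 0.7405 × (6371)² ≈ 30057509 km².

30057509 km²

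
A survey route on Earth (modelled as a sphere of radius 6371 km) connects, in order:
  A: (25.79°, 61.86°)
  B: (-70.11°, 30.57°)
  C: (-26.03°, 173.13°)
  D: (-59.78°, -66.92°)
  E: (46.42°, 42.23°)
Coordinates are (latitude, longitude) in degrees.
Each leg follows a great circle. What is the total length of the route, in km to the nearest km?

Leg A→B: central angle 1.7187 rad, distance 10949.7 km.
Leg B→C: central angle 1.4000 rad, distance 8919.6 km.
Leg C→D: central angle 1.4168 rad, distance 9026.3 km.
Leg D→E: central angle 2.4035 rad, distance 15313.0 km.
Total: 10949.7 + 8919.6 + 9026.3 + 15313.0 ≈ 44209 km.

44209 km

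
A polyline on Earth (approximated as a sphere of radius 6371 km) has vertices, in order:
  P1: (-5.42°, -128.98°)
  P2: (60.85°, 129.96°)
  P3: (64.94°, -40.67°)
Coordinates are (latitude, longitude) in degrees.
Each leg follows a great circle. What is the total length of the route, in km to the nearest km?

Leg P1→P2: central angle 1.7472 rad, distance 11131.6 km.
Leg P2→P3: central angle 0.9427 rad, distance 6006.2 km.
Total: 11131.6 + 6006.2 ≈ 17138 km.

17138 km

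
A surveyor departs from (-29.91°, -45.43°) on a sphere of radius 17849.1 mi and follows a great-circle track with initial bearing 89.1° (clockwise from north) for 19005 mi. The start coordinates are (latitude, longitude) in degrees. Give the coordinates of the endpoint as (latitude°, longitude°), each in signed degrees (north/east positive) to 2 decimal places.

-13.28°, 18.55°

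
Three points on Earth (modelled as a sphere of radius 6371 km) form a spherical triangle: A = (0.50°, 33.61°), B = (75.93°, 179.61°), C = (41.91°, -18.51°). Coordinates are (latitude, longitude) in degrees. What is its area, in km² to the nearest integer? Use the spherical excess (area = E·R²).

29386141 km²

Side lengths (central angles): a = 1.0747, b = 1.0897, c = 1.7651 rad; semiperimeter s = 1.9648.
By l'Huilier's theorem, tan(E/4) = √[tan(s/2) tan((s−a)/2) tan((s−b)/2) tan((s−c)/2)], giving spherical excess E = 0.7240 rad.
Area = E·R² = 0.7240 × (6371)² ≈ 29386141 km².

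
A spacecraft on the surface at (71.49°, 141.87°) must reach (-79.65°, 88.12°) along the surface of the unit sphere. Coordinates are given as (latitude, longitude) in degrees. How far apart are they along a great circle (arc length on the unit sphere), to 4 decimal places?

2.6885

In radians: φ₁ = 1.2477, φ₂ = -1.3902, Δλ = -53.750° = -0.9381 rad.
cos c = sin φ₁ sin φ₂ + cos φ₁ cos φ₂ cos Δλ = (0.9483)(-0.9837) + (0.3175)(0.1797)(0.5913) = -0.89911,
so c = arccos(-0.89911) = 2.68853 rad.
On the unit sphere the arc length equals the central angle: 2.6885.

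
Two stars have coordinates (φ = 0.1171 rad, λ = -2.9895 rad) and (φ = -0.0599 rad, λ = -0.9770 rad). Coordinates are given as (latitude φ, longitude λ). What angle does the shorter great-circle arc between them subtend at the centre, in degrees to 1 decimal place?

With latitudes φ₁ = 6.709°, φ₂ = -3.432° and longitude difference Δλ = 115.308°:
Haversine: a = sin²(Δφ/2) + cos φ₁ cos φ₂ sin²(Δλ/2) = 0.0078 + (0.9932)(0.9982)(0.7137) = 0.71539.
Central angle c = 2·arcsin(√a) = 2.01616 rad.
So the angular separation is 115.5°.

115.5°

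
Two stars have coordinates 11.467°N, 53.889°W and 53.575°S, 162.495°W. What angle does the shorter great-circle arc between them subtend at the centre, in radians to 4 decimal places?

Let φ₁ = 0.2001 rad, φ₂ = -0.9351 rad, and Δλ = -1.8955 rad.
Haversine: a = sin²(Δφ/2) + cos φ₁ cos φ₂ sin²(Δλ/2) = 0.2890 + (0.9800)(0.5938)(0.6595) = 0.67282.
Central angle c = 2·arcsin(√a) = 1.92371 rad.
So the angular separation is 1.9237 rad.

1.9237 rad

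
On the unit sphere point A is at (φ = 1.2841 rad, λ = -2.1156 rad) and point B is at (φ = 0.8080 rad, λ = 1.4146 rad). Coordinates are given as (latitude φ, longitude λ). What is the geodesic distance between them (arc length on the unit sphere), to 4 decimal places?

Let φ₁ = 1.2841 rad, φ₂ = 0.8080 rad, and Δλ = -2.7530 rad.
cos c = sin φ₁ sin φ₂ + cos φ₁ cos φ₂ cos Δλ = (0.9592)(0.7229) + (0.2828)(0.6909)(-0.9254) = 0.51258,
so c = arccos(0.51258) = 1.03261 rad.
On the unit sphere the arc length equals the central angle: 1.0326.

1.0326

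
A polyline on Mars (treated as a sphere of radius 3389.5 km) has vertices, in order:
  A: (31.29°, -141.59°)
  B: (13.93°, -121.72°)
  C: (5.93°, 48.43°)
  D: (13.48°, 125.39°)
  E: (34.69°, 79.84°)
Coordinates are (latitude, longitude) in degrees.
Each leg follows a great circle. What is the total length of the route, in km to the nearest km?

Leg A→B: central angle 0.4393 rad, distance 1488.8 km.
Leg B→C: central angle 2.7553 rad, distance 9338.9 km.
Leg C→D: central angle 1.3260 rad, distance 4494.6 km.
Leg D→E: central angle 0.8057 rad, distance 2730.9 km.
Total: 1488.8 + 9338.9 + 4494.6 + 2730.9 ≈ 18053 km.

18053 km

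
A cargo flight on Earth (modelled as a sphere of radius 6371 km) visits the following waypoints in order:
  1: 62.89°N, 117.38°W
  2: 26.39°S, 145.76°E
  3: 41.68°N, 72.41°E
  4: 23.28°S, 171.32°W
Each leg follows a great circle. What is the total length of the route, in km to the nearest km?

37456 km

Leg 1→2: central angle 2.0313 rad, distance 12941.4 km.
Leg 2→3: central angle 1.6749 rad, distance 10670.5 km.
Leg 3→4: central angle 2.1730 rad, distance 13844.2 km.
Total: 12941.4 + 10670.5 + 13844.2 ≈ 37456 km.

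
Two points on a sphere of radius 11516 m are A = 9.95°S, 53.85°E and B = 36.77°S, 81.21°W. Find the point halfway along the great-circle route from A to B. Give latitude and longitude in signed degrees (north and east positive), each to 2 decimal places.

-47.64°, 0.30°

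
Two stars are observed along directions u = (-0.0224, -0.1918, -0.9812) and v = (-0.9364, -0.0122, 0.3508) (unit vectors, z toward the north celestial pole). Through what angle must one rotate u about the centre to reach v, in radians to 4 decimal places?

1.8974 rad

u·v = -0.3209; |u| = 1.0000, |v| = 1.0000.
cos θ = (u·v)/(|u||v|) = -0.3209, so θ = 1.8974 rad.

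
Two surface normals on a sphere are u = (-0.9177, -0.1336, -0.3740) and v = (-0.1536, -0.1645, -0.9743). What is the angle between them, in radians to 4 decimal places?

1.0153 rad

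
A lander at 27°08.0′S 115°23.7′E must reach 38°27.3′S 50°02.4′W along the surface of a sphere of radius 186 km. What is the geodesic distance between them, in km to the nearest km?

367 km

Let φ₁ = -0.4736 rad, φ₂ = -0.6712 rad, and Δλ = -2.8874 rad.
cos c = sin φ₁ sin φ₂ + cos φ₁ cos φ₂ cos Δλ = (-0.4561)(-0.6219) + (0.8899)(0.7831)(-0.9679) = -0.39089,
so c = arccos(-0.39089) = 1.97240 rad.
Distance = R·c = 186 × 1.9724 ≈ 367 km.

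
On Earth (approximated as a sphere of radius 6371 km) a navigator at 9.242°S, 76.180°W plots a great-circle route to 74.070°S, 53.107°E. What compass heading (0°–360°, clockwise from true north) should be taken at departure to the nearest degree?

Δλ = 129.287° = 2.2565 rad.
y = sin Δλ · cos φ₂ = (0.7740)(0.2745) = 0.2124
x = cos φ₁ sin φ₂ − sin φ₁ cos φ₂ cos Δλ = (0.9870)(-0.9616) − (-0.1606)(0.2745)(-0.6332) = -0.9770
θ = atan2(y, x) = 167.73°, so the bearing is 168°.

168°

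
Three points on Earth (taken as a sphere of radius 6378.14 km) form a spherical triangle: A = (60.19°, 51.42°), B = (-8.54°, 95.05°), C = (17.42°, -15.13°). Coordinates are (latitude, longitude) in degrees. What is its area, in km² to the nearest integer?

41553427 km²

Side lengths (central angles): a = 1.9498, b = 1.1057, c = 1.3418 rad; semiperimeter s = 2.1986.
By l'Huilier's theorem, tan(E/4) = √[tan(s/2) tan((s−a)/2) tan((s−b)/2) tan((s−c)/2)], giving spherical excess E = 1.0215 rad.
Area = E·R² = 1.0215 × (6378.14)² ≈ 41553427 km².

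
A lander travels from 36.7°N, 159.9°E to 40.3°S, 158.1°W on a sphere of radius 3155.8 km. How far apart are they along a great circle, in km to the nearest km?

Let φ₁ = 0.6405 rad, φ₂ = -0.7034 rad, and Δλ = 0.7330 rad.
cos c = sin φ₁ sin φ₂ + cos φ₁ cos φ₂ cos Δλ = (0.5976)(-0.6468) + (0.8018)(0.7627)(0.7431) = 0.06789,
so c = arccos(0.06789) = 1.50286 rad.
Distance = R·c = 3155.8 × 1.5029 ≈ 4743 km.

4743 km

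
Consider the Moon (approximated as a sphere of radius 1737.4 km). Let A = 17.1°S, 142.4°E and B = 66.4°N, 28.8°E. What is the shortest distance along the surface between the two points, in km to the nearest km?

With latitudes φ₁ = -17.100°, φ₂ = 66.400° and longitude difference Δλ = -113.600°:
cos c = sin φ₁ sin φ₂ + cos φ₁ cos φ₂ cos Δλ = (-0.2940)(0.9164) + (0.9558)(0.4003)(-0.4003) = -0.42264,
so c = arccos(-0.42264) = 2.00715 rad.
Distance = R·c = 1737.4 × 2.0072 ≈ 3487 km.

3487 km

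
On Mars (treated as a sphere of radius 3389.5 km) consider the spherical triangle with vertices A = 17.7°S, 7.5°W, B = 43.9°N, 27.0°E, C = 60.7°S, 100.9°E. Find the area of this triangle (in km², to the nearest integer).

15152096 km²

Side lengths (central angles): a = 2.1024, b = 1.4525, c = 1.2080 rad; semiperimeter s = 2.3815.
By l'Huilier's theorem, tan(E/4) = √[tan(s/2) tan((s−a)/2) tan((s−b)/2) tan((s−c)/2)], giving spherical excess E = 1.3189 rad.
Area = E·R² = 1.3189 × (3389.5)² ≈ 15152096 km².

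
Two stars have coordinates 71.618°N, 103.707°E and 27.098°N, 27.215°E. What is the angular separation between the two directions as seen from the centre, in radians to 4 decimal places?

1.0497 rad

With latitudes φ₁ = 71.618°, φ₂ = 27.098° and longitude difference Δλ = -76.492°:
Haversine: a = sin²(Δφ/2) + cos φ₁ cos φ₂ sin²(Δλ/2) = 0.1435 + (0.3154)(0.8902)(0.3832) = 0.25108.
Central angle c = 2·arcsin(√a) = 1.04968 rad.
So the angular separation is 1.0497 rad.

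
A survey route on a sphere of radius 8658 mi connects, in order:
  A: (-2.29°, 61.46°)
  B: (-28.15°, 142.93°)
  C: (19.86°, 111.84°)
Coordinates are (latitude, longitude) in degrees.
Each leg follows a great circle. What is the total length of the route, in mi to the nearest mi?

Leg A→B: central angle 1.4207 rad, distance 12300.5 mi.
Leg B→C: central angle 0.9886 rad, distance 8559.1 mi.
Total: 12300.5 + 8559.1 ≈ 20860 mi.

20860 mi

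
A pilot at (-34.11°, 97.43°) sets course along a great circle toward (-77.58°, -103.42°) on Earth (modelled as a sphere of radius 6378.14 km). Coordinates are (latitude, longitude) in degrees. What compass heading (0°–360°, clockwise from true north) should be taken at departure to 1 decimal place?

175.3°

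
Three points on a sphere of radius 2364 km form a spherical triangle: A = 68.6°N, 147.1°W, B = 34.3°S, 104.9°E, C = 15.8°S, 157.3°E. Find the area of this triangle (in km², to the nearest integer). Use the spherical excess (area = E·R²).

Side lengths (central angles): a = 0.8783, b = 1.6260, c = 2.2368 rad; semiperimeter s = 2.3705.
By l'Huilier's theorem, tan(E/4) = √[tan(s/2) tan((s−a)/2) tan((s−b)/2) tan((s−c)/2)], giving spherical excess E = 0.9576 rad.
Area = E·R² = 0.9576 × (2364)² ≈ 5351637 km².

5351637 km²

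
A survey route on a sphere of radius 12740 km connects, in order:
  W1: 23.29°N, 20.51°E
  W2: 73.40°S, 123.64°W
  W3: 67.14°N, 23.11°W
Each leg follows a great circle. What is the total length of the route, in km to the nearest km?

Leg W1→W2: central angle 2.2038 rad, distance 28076.9 km.
Leg W2→W3: central angle 2.6983 rad, distance 34376.1 km.
Total: 28076.9 + 34376.1 ≈ 62453 km.

62453 km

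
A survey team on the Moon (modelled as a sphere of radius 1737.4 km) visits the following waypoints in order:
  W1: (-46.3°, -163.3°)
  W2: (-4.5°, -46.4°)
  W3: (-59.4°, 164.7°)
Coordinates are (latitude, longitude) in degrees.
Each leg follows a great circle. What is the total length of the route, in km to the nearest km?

Leg W1→W2: central angle 1.8285 rad, distance 3176.9 km.
Leg W2→W3: central angle 1.9466 rad, distance 3382.0 km.
Total: 3176.9 + 3382.0 ≈ 6559 km.

6559 km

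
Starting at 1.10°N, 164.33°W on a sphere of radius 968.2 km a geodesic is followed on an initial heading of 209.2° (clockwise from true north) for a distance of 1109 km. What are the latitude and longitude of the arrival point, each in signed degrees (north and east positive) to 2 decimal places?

Angular distance δ = d/R = 1109/968.2 = 1.14542 rad; initial bearing θ = 3.6512 rad.
sin φ₂ = sin φ₁ cos δ + cos φ₁ sin δ cos θ = (0.0192)(0.4127) + (0.9998)(0.9109)(-0.8729) = -0.7871, so φ₂ = -51.91°.
Δλ = atan2(sin θ sin δ cos φ₁, cos δ − sin φ₁ sin φ₂) = atan2(-0.4443, 0.4278) = -46.086°.
λ₂ = -164.330° − 46.086° = -210.42° → 149.58° after wrapping to (−180°, 180°].

-51.91°, 149.58°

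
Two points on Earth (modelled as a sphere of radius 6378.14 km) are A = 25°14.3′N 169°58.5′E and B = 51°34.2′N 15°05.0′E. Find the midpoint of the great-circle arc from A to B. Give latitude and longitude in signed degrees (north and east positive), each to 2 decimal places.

70.36°, 132.31°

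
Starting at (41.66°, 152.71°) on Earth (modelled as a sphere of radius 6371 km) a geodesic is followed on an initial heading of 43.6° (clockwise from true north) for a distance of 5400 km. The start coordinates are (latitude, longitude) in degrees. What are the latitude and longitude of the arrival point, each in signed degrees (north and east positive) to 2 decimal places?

57.73°, -131.77°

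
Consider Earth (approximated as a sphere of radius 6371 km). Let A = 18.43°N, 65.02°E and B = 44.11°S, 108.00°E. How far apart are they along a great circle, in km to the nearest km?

In radians: φ₁ = 0.3217, φ₂ = -0.7699, Δλ = 42.980° = 0.7501 rad.
cos c = sin φ₁ sin φ₂ + cos φ₁ cos φ₂ cos Δλ = (0.3161)(-0.6960) + (0.9487)(0.7180)(0.7316) = 0.27830,
so c = arccos(0.27830) = 1.28878 rad.
Distance = R·c = 6371 × 1.2888 ≈ 8211 km.

8211 km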